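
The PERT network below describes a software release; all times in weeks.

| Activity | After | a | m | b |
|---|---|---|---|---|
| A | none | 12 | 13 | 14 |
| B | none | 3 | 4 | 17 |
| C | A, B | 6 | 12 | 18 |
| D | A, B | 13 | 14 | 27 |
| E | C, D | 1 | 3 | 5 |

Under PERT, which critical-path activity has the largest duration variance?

te_A = (12 + 4·13 + 14)/6 = 78/6 = 13; σ²_A = ((14−12)/6)² = 0.111
te_B = (3 + 4·4 + 17)/6 = 36/6 = 6; σ²_B = ((17−3)/6)² = 5.444
te_C = (6 + 4·12 + 18)/6 = 72/6 = 12; σ²_C = ((18−6)/6)² = 4.000
te_D = (13 + 4·14 + 27)/6 = 96/6 = 16; σ²_D = ((27−13)/6)² = 5.444
te_E = (1 + 4·3 + 5)/6 = 18/6 = 3; σ²_E = ((5−1)/6)² = 0.444

Forward pass:
ES_A = 0; EF_A = 13
ES_B = 0; EF_B = 6
ES_C = max(EF_A=13, EF_B=6) = 13; EF_C = 13+12 = 25
ES_D = max(EF_A=13, EF_B=6) = 13; EF_D = 13+16 = 29
ES_E = max(EF_C=25, EF_D=29) = 29; EF_E = 29+3 = 32
Expected project duration μ = 32 weeks. Critical path: A → D → E.

Variances on critical path: σ²_A=0.111, σ²_D=5.444, σ²_E=0.444.
Largest is σ²_D = 5.444.

D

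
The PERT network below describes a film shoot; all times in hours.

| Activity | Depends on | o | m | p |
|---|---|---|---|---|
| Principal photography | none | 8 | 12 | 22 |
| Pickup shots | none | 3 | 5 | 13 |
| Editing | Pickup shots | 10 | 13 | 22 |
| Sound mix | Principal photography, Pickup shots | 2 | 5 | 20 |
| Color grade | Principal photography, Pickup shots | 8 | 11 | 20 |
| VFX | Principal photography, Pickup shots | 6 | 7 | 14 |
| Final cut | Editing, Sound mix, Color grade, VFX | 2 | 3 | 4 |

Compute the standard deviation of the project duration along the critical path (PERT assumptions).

3.09 hours

te_Principal photography = (8 + 4·12 + 22)/6 = 78/6 = 13; σ²_Principal photography = ((22−8)/6)² = 5.444
te_Pickup shots = (3 + 4·5 + 13)/6 = 36/6 = 6; σ²_Pickup shots = ((13−3)/6)² = 2.778
te_Editing = (10 + 4·13 + 22)/6 = 84/6 = 14; σ²_Editing = ((22−10)/6)² = 4.000
te_Sound mix = (2 + 4·5 + 20)/6 = 42/6 = 7; σ²_Sound mix = ((20−2)/6)² = 9.000
te_Color grade = (8 + 4·11 + 20)/6 = 72/6 = 12; σ²_Color grade = ((20−8)/6)² = 4.000
te_VFX = (6 + 4·7 + 14)/6 = 48/6 = 8; σ²_VFX = ((14−6)/6)² = 1.778
te_Final cut = (2 + 4·3 + 4)/6 = 18/6 = 3; σ²_Final cut = ((4−2)/6)² = 0.111

Forward pass:
ES_Principal photography = 0; EF_Principal photography = 13
ES_Pickup shots = 0; EF_Pickup shots = 6
ES_Editing = 6; EF_Editing = 6+14 = 20
ES_Sound mix = max(EF_Principal photography=13, EF_Pickup shots=6) = 13; EF_Sound mix = 13+7 = 20
ES_Color grade = max(EF_Principal photography=13, EF_Pickup shots=6) = 13; EF_Color grade = 13+12 = 25
ES_VFX = max(EF_Principal photography=13, EF_Pickup shots=6) = 13; EF_VFX = 13+8 = 21
ES_Final cut = max(EF_Editing=20, EF_Sound mix=20, EF_Color grade=25, EF_VFX=21) = 25; EF_Final cut = 25+3 = 28
Expected project duration μ = 28 hours. Critical path: Principal photography → Color grade → Final cut.

Variance along critical path = 5.444 + 4.000 + 0.111 = 9.556
σ = √9.556 = 3.091 hours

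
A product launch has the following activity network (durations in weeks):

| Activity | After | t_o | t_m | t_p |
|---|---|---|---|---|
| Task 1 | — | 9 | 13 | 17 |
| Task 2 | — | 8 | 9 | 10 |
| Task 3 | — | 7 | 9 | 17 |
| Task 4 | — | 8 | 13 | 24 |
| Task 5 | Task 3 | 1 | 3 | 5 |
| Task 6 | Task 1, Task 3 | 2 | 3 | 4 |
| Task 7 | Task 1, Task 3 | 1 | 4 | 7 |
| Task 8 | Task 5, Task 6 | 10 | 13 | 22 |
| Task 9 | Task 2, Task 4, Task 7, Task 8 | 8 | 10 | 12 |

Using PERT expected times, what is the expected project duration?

40 weeks

te_Task 1 = (9 + 4·13 + 17)/6 = 78/6 = 13
te_Task 2 = (8 + 4·9 + 10)/6 = 54/6 = 9
te_Task 3 = (7 + 4·9 + 17)/6 = 60/6 = 10
te_Task 4 = (8 + 4·13 + 24)/6 = 84/6 = 14
te_Task 5 = (1 + 4·3 + 5)/6 = 18/6 = 3
te_Task 6 = (2 + 4·3 + 4)/6 = 18/6 = 3
te_Task 7 = (1 + 4·4 + 7)/6 = 24/6 = 4
te_Task 8 = (10 + 4·13 + 22)/6 = 84/6 = 14
te_Task 9 = (8 + 4·10 + 12)/6 = 60/6 = 10

Forward pass:
ES_Task 1 = 0; EF_Task 1 = 13
ES_Task 2 = 0; EF_Task 2 = 9
ES_Task 3 = 0; EF_Task 3 = 10
ES_Task 4 = 0; EF_Task 4 = 14
ES_Task 5 = 10; EF_Task 5 = 10+3 = 13
ES_Task 6 = max(EF_Task 1=13, EF_Task 3=10) = 13; EF_Task 6 = 13+3 = 16
ES_Task 7 = max(EF_Task 1=13, EF_Task 3=10) = 13; EF_Task 7 = 13+4 = 17
ES_Task 8 = max(EF_Task 5=13, EF_Task 6=16) = 16; EF_Task 8 = 16+14 = 30
ES_Task 9 = max(EF_Task 2=9, EF_Task 4=14, EF_Task 7=17, EF_Task 8=30) = 30; EF_Task 9 = 30+10 = 40
Expected project duration μ = 40 weeks. Critical path: Task 1 → Task 6 → Task 8 → Task 9.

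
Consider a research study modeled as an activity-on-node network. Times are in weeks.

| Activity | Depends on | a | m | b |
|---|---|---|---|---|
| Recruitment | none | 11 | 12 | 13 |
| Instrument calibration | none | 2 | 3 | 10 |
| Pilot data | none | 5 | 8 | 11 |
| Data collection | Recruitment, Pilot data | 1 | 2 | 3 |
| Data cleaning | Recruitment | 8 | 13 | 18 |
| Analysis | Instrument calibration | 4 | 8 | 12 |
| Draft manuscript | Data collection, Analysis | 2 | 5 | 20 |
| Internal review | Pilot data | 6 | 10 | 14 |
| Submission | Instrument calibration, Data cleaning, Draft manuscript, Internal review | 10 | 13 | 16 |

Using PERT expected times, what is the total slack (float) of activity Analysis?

6 weeks

te_Recruitment = (11 + 4·12 + 13)/6 = 72/6 = 12
te_Instrument calibration = (2 + 4·3 + 10)/6 = 24/6 = 4
te_Pilot data = (5 + 4·8 + 11)/6 = 48/6 = 8
te_Data collection = (1 + 4·2 + 3)/6 = 12/6 = 2
te_Data cleaning = (8 + 4·13 + 18)/6 = 78/6 = 13
te_Analysis = (4 + 4·8 + 12)/6 = 48/6 = 8
te_Draft manuscript = (2 + 4·5 + 20)/6 = 42/6 = 7
te_Internal review = (6 + 4·10 + 14)/6 = 60/6 = 10
te_Submission = (10 + 4·13 + 16)/6 = 78/6 = 13

Forward pass:
ES_Recruitment = 0; EF_Recruitment = 12
ES_Instrument calibration = 0; EF_Instrument calibration = 4
ES_Pilot data = 0; EF_Pilot data = 8
ES_Data collection = max(EF_Recruitment=12, EF_Pilot data=8) = 12; EF_Data collection = 12+2 = 14
ES_Data cleaning = 12; EF_Data cleaning = 12+13 = 25
ES_Analysis = 4; EF_Analysis = 4+8 = 12
ES_Draft manuscript = max(EF_Data collection=14, EF_Analysis=12) = 14; EF_Draft manuscript = 14+7 = 21
ES_Internal review = 8; EF_Internal review = 8+10 = 18
ES_Submission = max(EF_Instrument calibration=4, EF_Data cleaning=25, EF_Draft manuscript=21, EF_Internal review=18) = 25; EF_Submission = 25+13 = 38
Expected project duration μ = 38 weeks. Critical path: Recruitment → Data cleaning → Submission.

Backward pass:
LF_Submission = 38; LS_Submission = 38−13 = 25
LF_Internal review = LS_Submission = 25; LS_Internal review = 25−10 = 15
LF_Draft manuscript = LS_Submission = 25; LS_Draft manuscript = 25−7 = 18
LF_Analysis = LS_Draft manuscript = 18; LS_Analysis = 18−8 = 10
LF_Data cleaning = LS_Submission = 25; LS_Data cleaning = 25−13 = 12
LF_Data collection = LS_Draft manuscript = 18; LS_Data collection = 18−2 = 16
LF_Pilot data = min(LS_Data collection=16, LS_Internal review=15) = 15; LS_Pilot data = 15−8 = 7
LF_Instrument calibration = min(LS_Analysis=10, LS_Submission=25) = 10; LS_Instrument calibration = 10−4 = 6
LF_Recruitment = min(LS_Data collection=16, LS_Data cleaning=12) = 12; LS_Recruitment = 12−12 = 0
Slack_Analysis = LS_Analysis − ES_Analysis = 10 − 4 = 6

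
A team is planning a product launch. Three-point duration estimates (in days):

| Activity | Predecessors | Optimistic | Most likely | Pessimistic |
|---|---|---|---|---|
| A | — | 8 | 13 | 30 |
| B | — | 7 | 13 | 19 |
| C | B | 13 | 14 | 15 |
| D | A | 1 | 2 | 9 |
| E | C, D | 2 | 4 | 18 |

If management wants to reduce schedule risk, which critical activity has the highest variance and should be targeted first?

E

te_A = (8 + 4·13 + 30)/6 = 90/6 = 15; σ²_A = ((30−8)/6)² = 13.444
te_B = (7 + 4·13 + 19)/6 = 78/6 = 13; σ²_B = ((19−7)/6)² = 4.000
te_C = (13 + 4·14 + 15)/6 = 84/6 = 14; σ²_C = ((15−13)/6)² = 0.111
te_D = (1 + 4·2 + 9)/6 = 18/6 = 3; σ²_D = ((9−1)/6)² = 1.778
te_E = (2 + 4·4 + 18)/6 = 36/6 = 6; σ²_E = ((18−2)/6)² = 7.111

Forward pass:
ES_A = 0; EF_A = 15
ES_B = 0; EF_B = 13
ES_C = 13; EF_C = 13+14 = 27
ES_D = 15; EF_D = 15+3 = 18
ES_E = max(EF_C=27, EF_D=18) = 27; EF_E = 27+6 = 33
Expected project duration μ = 33 days. Critical path: B → C → E.

Variances on critical path: σ²_B=4.000, σ²_C=0.111, σ²_E=7.111.
Largest is σ²_E = 7.111.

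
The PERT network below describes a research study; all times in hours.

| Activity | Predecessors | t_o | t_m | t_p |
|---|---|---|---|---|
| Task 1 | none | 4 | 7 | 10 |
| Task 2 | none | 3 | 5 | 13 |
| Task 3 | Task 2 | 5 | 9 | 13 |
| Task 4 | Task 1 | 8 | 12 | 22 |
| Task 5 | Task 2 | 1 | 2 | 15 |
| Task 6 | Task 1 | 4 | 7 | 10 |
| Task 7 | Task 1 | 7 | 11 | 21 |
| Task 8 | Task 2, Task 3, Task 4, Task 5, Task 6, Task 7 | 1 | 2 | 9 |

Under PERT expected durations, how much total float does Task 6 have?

6 hours

te_Task 1 = (4 + 4·7 + 10)/6 = 42/6 = 7
te_Task 2 = (3 + 4·5 + 13)/6 = 36/6 = 6
te_Task 3 = (5 + 4·9 + 13)/6 = 54/6 = 9
te_Task 4 = (8 + 4·12 + 22)/6 = 78/6 = 13
te_Task 5 = (1 + 4·2 + 15)/6 = 24/6 = 4
te_Task 6 = (4 + 4·7 + 10)/6 = 42/6 = 7
te_Task 7 = (7 + 4·11 + 21)/6 = 72/6 = 12
te_Task 8 = (1 + 4·2 + 9)/6 = 18/6 = 3

Forward pass:
ES_Task 1 = 0; EF_Task 1 = 7
ES_Task 2 = 0; EF_Task 2 = 6
ES_Task 3 = 6; EF_Task 3 = 6+9 = 15
ES_Task 4 = 7; EF_Task 4 = 7+13 = 20
ES_Task 5 = 6; EF_Task 5 = 6+4 = 10
ES_Task 6 = 7; EF_Task 6 = 7+7 = 14
ES_Task 7 = 7; EF_Task 7 = 7+12 = 19
ES_Task 8 = max(EF_Task 2=6, EF_Task 3=15, EF_Task 4=20, EF_Task 5=10, EF_Task 6=14, EF_Task 7=19) = 20; EF_Task 8 = 20+3 = 23
Expected project duration μ = 23 hours. Critical path: Task 1 → Task 4 → Task 8.

Backward pass:
LF_Task 8 = 23; LS_Task 8 = 23−3 = 20
LF_Task 7 = LS_Task 8 = 20; LS_Task 7 = 20−12 = 8
LF_Task 6 = LS_Task 8 = 20; LS_Task 6 = 20−7 = 13
LF_Task 5 = LS_Task 8 = 20; LS_Task 5 = 20−4 = 16
LF_Task 4 = LS_Task 8 = 20; LS_Task 4 = 20−13 = 7
LF_Task 3 = LS_Task 8 = 20; LS_Task 3 = 20−9 = 11
LF_Task 2 = min(LS_Task 3=11, LS_Task 5=16, LS_Task 8=20) = 11; LS_Task 2 = 11−6 = 5
LF_Task 1 = min(LS_Task 4=7, LS_Task 6=13, LS_Task 7=8) = 7; LS_Task 1 = 7−7 = 0
Slack_Task 6 = LS_Task 6 − ES_Task 6 = 13 − 7 = 6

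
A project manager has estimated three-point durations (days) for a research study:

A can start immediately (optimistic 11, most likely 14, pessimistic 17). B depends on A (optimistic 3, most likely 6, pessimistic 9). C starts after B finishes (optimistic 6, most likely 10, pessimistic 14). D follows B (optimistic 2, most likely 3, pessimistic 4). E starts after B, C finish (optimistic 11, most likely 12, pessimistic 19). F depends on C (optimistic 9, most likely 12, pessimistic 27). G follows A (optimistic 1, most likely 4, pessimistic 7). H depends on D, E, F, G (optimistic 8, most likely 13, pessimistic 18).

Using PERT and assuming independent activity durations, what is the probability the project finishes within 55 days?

te_A = (11 + 4·14 + 17)/6 = 84/6 = 14; σ²_A = ((17−11)/6)² = 1.000
te_B = (3 + 4·6 + 9)/6 = 36/6 = 6; σ²_B = ((9−3)/6)² = 1.000
te_C = (6 + 4·10 + 14)/6 = 60/6 = 10; σ²_C = ((14−6)/6)² = 1.778
te_D = (2 + 4·3 + 4)/6 = 18/6 = 3; σ²_D = ((4−2)/6)² = 0.111
te_E = (11 + 4·12 + 19)/6 = 78/6 = 13; σ²_E = ((19−11)/6)² = 1.778
te_F = (9 + 4·12 + 27)/6 = 84/6 = 14; σ²_F = ((27−9)/6)² = 9.000
te_G = (1 + 4·4 + 7)/6 = 24/6 = 4; σ²_G = ((7−1)/6)² = 1.000
te_H = (8 + 4·13 + 18)/6 = 78/6 = 13; σ²_H = ((18−8)/6)² = 2.778

Forward pass:
ES_A = 0; EF_A = 14
ES_B = 14; EF_B = 14+6 = 20
ES_C = 20; EF_C = 20+10 = 30
ES_D = 20; EF_D = 20+3 = 23
ES_E = max(EF_B=20, EF_C=30) = 30; EF_E = 30+13 = 43
ES_F = 30; EF_F = 30+14 = 44
ES_G = 14; EF_G = 14+4 = 18
ES_H = max(EF_D=23, EF_E=43, EF_F=44, EF_G=18) = 44; EF_H = 44+13 = 57
Expected project duration μ = 57 days. Critical path: A → B → C → F → H.

Variance along critical path = 1.000 + 1.000 + 1.778 + 9.000 + 2.778 = 15.556; σ = √15.556 = 3.944 days.
Z = (55 − 57) / 3.944 = -0.507
P(T ≤ 55) = Φ(-0.507) ≈ 0.306

0.306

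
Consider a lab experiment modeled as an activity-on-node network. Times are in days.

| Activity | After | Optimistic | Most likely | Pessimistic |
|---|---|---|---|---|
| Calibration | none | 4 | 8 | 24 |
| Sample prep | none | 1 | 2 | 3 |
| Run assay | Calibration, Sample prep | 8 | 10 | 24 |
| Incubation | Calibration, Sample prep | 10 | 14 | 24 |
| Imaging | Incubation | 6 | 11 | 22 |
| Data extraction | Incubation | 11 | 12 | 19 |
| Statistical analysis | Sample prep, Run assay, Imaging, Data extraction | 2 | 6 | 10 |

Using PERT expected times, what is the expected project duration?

44 days

te_Calibration = (4 + 4·8 + 24)/6 = 60/6 = 10
te_Sample prep = (1 + 4·2 + 3)/6 = 12/6 = 2
te_Run assay = (8 + 4·10 + 24)/6 = 72/6 = 12
te_Incubation = (10 + 4·14 + 24)/6 = 90/6 = 15
te_Imaging = (6 + 4·11 + 22)/6 = 72/6 = 12
te_Data extraction = (11 + 4·12 + 19)/6 = 78/6 = 13
te_Statistical analysis = (2 + 4·6 + 10)/6 = 36/6 = 6

Forward pass:
ES_Calibration = 0; EF_Calibration = 10
ES_Sample prep = 0; EF_Sample prep = 2
ES_Run assay = max(EF_Calibration=10, EF_Sample prep=2) = 10; EF_Run assay = 10+12 = 22
ES_Incubation = max(EF_Calibration=10, EF_Sample prep=2) = 10; EF_Incubation = 10+15 = 25
ES_Imaging = 25; EF_Imaging = 25+12 = 37
ES_Data extraction = 25; EF_Data extraction = 25+13 = 38
ES_Statistical analysis = max(EF_Sample prep=2, EF_Run assay=22, EF_Imaging=37, EF_Data extraction=38) = 38; EF_Statistical analysis = 38+6 = 44
Expected project duration μ = 44 days. Critical path: Calibration → Incubation → Data extraction → Statistical analysis.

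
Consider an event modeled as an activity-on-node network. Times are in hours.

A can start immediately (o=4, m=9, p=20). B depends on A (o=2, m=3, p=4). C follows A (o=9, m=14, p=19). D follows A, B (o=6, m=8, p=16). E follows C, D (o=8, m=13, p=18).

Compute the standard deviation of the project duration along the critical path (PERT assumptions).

3.56 hours

te_A = (4 + 4·9 + 20)/6 = 60/6 = 10; σ²_A = ((20−4)/6)² = 7.111
te_B = (2 + 4·3 + 4)/6 = 18/6 = 3; σ²_B = ((4−2)/6)² = 0.111
te_C = (9 + 4·14 + 19)/6 = 84/6 = 14; σ²_C = ((19−9)/6)² = 2.778
te_D = (6 + 4·8 + 16)/6 = 54/6 = 9; σ²_D = ((16−6)/6)² = 2.778
te_E = (8 + 4·13 + 18)/6 = 78/6 = 13; σ²_E = ((18−8)/6)² = 2.778

Forward pass:
ES_A = 0; EF_A = 10
ES_B = 10; EF_B = 10+3 = 13
ES_C = 10; EF_C = 10+14 = 24
ES_D = max(EF_A=10, EF_B=13) = 13; EF_D = 13+9 = 22
ES_E = max(EF_C=24, EF_D=22) = 24; EF_E = 24+13 = 37
Expected project duration μ = 37 hours. Critical path: A → C → E.

Variance along critical path = 7.111 + 2.778 + 2.778 = 12.667
σ = √12.667 = 3.559 hours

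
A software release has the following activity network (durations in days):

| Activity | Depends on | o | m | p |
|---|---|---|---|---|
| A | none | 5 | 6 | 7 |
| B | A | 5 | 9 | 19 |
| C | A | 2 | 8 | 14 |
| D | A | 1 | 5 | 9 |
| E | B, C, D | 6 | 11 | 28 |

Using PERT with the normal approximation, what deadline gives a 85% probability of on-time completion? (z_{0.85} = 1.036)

33.5 days

te_A = (5 + 4·6 + 7)/6 = 36/6 = 6; σ²_A = ((7−5)/6)² = 0.111
te_B = (5 + 4·9 + 19)/6 = 60/6 = 10; σ²_B = ((19−5)/6)² = 5.444
te_C = (2 + 4·8 + 14)/6 = 48/6 = 8; σ²_C = ((14−2)/6)² = 4.000
te_D = (1 + 4·5 + 9)/6 = 30/6 = 5; σ²_D = ((9−1)/6)² = 1.778
te_E = (6 + 4·11 + 28)/6 = 78/6 = 13; σ²_E = ((28−6)/6)² = 13.444

Forward pass:
ES_A = 0; EF_A = 6
ES_B = 6; EF_B = 6+10 = 16
ES_C = 6; EF_C = 6+8 = 14
ES_D = 6; EF_D = 6+5 = 11
ES_E = max(EF_B=16, EF_C=14, EF_D=11) = 16; EF_E = 16+13 = 29
Expected project duration μ = 29 days. Critical path: A → B → E.

Variance along critical path = 0.111 + 5.444 + 13.444 = 19.000; σ = 4.359 days.
D = μ + z·σ = 29 + 1.036·4.359 = 33.5 days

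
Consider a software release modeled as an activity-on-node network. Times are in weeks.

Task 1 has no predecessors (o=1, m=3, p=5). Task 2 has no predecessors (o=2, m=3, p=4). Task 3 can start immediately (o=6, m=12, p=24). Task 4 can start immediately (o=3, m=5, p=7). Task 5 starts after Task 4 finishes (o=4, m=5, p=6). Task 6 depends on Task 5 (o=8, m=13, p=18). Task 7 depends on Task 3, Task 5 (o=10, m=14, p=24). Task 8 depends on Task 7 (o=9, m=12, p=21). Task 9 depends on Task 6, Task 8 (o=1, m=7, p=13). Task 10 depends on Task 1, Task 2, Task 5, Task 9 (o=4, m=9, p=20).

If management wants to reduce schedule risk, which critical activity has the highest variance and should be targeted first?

te_Task 1 = (1 + 4·3 + 5)/6 = 18/6 = 3; σ²_Task 1 = ((5−1)/6)² = 0.444
te_Task 2 = (2 + 4·3 + 4)/6 = 18/6 = 3; σ²_Task 2 = ((4−2)/6)² = 0.111
te_Task 3 = (6 + 4·12 + 24)/6 = 78/6 = 13; σ²_Task 3 = ((24−6)/6)² = 9.000
te_Task 4 = (3 + 4·5 + 7)/6 = 30/6 = 5; σ²_Task 4 = ((7−3)/6)² = 0.444
te_Task 5 = (4 + 4·5 + 6)/6 = 30/6 = 5; σ²_Task 5 = ((6−4)/6)² = 0.111
te_Task 6 = (8 + 4·13 + 18)/6 = 78/6 = 13; σ²_Task 6 = ((18−8)/6)² = 2.778
te_Task 7 = (10 + 4·14 + 24)/6 = 90/6 = 15; σ²_Task 7 = ((24−10)/6)² = 5.444
te_Task 8 = (9 + 4·12 + 21)/6 = 78/6 = 13; σ²_Task 8 = ((21−9)/6)² = 4.000
te_Task 9 = (1 + 4·7 + 13)/6 = 42/6 = 7; σ²_Task 9 = ((13−1)/6)² = 4.000
te_Task 10 = (4 + 4·9 + 20)/6 = 60/6 = 10; σ²_Task 10 = ((20−4)/6)² = 7.111

Forward pass:
ES_Task 1 = 0; EF_Task 1 = 3
ES_Task 2 = 0; EF_Task 2 = 3
ES_Task 3 = 0; EF_Task 3 = 13
ES_Task 4 = 0; EF_Task 4 = 5
ES_Task 5 = 5; EF_Task 5 = 5+5 = 10
ES_Task 6 = 10; EF_Task 6 = 10+13 = 23
ES_Task 7 = max(EF_Task 3=13, EF_Task 5=10) = 13; EF_Task 7 = 13+15 = 28
ES_Task 8 = 28; EF_Task 8 = 28+13 = 41
ES_Task 9 = max(EF_Task 6=23, EF_Task 8=41) = 41; EF_Task 9 = 41+7 = 48
ES_Task 10 = max(EF_Task 1=3, EF_Task 2=3, EF_Task 5=10, EF_Task 9=48) = 48; EF_Task 10 = 48+10 = 58
Expected project duration μ = 58 weeks. Critical path: Task 3 → Task 7 → Task 8 → Task 9 → Task 10.

Variances on critical path: σ²_Task 3=9.000, σ²_Task 7=5.444, σ²_Task 8=4.000, σ²_Task 9=4.000, σ²_Task 10=7.111.
Largest is σ²_Task 3 = 9.000.

Task 3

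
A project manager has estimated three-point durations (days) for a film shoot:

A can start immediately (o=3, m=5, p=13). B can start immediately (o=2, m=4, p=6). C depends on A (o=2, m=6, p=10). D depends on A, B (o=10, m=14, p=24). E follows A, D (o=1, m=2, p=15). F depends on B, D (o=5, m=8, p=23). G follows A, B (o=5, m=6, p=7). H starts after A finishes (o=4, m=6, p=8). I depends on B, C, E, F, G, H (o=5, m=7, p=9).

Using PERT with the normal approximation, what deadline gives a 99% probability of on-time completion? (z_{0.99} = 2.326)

te_A = (3 + 4·5 + 13)/6 = 36/6 = 6; σ²_A = ((13−3)/6)² = 2.778
te_B = (2 + 4·4 + 6)/6 = 24/6 = 4; σ²_B = ((6−2)/6)² = 0.444
te_C = (2 + 4·6 + 10)/6 = 36/6 = 6; σ²_C = ((10−2)/6)² = 1.778
te_D = (10 + 4·14 + 24)/6 = 90/6 = 15; σ²_D = ((24−10)/6)² = 5.444
te_E = (1 + 4·2 + 15)/6 = 24/6 = 4; σ²_E = ((15−1)/6)² = 5.444
te_F = (5 + 4·8 + 23)/6 = 60/6 = 10; σ²_F = ((23−5)/6)² = 9.000
te_G = (5 + 4·6 + 7)/6 = 36/6 = 6; σ²_G = ((7−5)/6)² = 0.111
te_H = (4 + 4·6 + 8)/6 = 36/6 = 6; σ²_H = ((8−4)/6)² = 0.444
te_I = (5 + 4·7 + 9)/6 = 42/6 = 7; σ²_I = ((9−5)/6)² = 0.444

Forward pass:
ES_A = 0; EF_A = 6
ES_B = 0; EF_B = 4
ES_C = 6; EF_C = 6+6 = 12
ES_D = max(EF_A=6, EF_B=4) = 6; EF_D = 6+15 = 21
ES_E = max(EF_A=6, EF_D=21) = 21; EF_E = 21+4 = 25
ES_F = max(EF_B=4, EF_D=21) = 21; EF_F = 21+10 = 31
ES_G = max(EF_A=6, EF_B=4) = 6; EF_G = 6+6 = 12
ES_H = 6; EF_H = 6+6 = 12
ES_I = max(EF_B=4, EF_C=12, EF_E=25, EF_F=31, EF_G=12, EF_H=12) = 31; EF_I = 31+7 = 38
Expected project duration μ = 38 days. Critical path: A → D → F → I.

Variance along critical path = 2.778 + 5.444 + 9.000 + 0.444 = 17.667; σ = 4.203 days.
D = μ + z·σ = 38 + 2.326·4.203 = 47.8 days

47.8 days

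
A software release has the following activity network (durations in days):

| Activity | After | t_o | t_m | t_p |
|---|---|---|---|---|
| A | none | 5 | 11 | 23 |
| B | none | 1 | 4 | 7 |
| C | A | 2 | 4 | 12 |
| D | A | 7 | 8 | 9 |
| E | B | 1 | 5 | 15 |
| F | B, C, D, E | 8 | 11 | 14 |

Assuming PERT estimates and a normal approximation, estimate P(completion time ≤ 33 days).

0.735

te_A = (5 + 4·11 + 23)/6 = 72/6 = 12; σ²_A = ((23−5)/6)² = 9.000
te_B = (1 + 4·4 + 7)/6 = 24/6 = 4; σ²_B = ((7−1)/6)² = 1.000
te_C = (2 + 4·4 + 12)/6 = 30/6 = 5; σ²_C = ((12−2)/6)² = 2.778
te_D = (7 + 4·8 + 9)/6 = 48/6 = 8; σ²_D = ((9−7)/6)² = 0.111
te_E = (1 + 4·5 + 15)/6 = 36/6 = 6; σ²_E = ((15−1)/6)² = 5.444
te_F = (8 + 4·11 + 14)/6 = 66/6 = 11; σ²_F = ((14−8)/6)² = 1.000

Forward pass:
ES_A = 0; EF_A = 12
ES_B = 0; EF_B = 4
ES_C = 12; EF_C = 12+5 = 17
ES_D = 12; EF_D = 12+8 = 20
ES_E = 4; EF_E = 4+6 = 10
ES_F = max(EF_B=4, EF_C=17, EF_D=20, EF_E=10) = 20; EF_F = 20+11 = 31
Expected project duration μ = 31 days. Critical path: A → D → F.

Variance along critical path = 9.000 + 0.111 + 1.000 = 10.111; σ = √10.111 = 3.180 days.
Z = (33 − 31) / 3.180 = 0.629
P(T ≤ 33) = Φ(0.629) ≈ 0.735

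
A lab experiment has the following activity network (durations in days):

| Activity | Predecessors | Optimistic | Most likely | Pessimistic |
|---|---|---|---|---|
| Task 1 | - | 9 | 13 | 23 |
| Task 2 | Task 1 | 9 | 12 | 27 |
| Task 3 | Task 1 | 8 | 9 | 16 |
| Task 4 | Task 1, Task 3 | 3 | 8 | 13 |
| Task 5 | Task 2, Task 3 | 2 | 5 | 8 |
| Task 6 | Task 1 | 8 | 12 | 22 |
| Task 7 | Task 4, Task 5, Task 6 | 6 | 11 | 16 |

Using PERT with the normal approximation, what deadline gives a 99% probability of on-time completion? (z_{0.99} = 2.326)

53.9 days

te_Task 1 = (9 + 4·13 + 23)/6 = 84/6 = 14; σ²_Task 1 = ((23−9)/6)² = 5.444
te_Task 2 = (9 + 4·12 + 27)/6 = 84/6 = 14; σ²_Task 2 = ((27−9)/6)² = 9.000
te_Task 3 = (8 + 4·9 + 16)/6 = 60/6 = 10; σ²_Task 3 = ((16−8)/6)² = 1.778
te_Task 4 = (3 + 4·8 + 13)/6 = 48/6 = 8; σ²_Task 4 = ((13−3)/6)² = 2.778
te_Task 5 = (2 + 4·5 + 8)/6 = 30/6 = 5; σ²_Task 5 = ((8−2)/6)² = 1.000
te_Task 6 = (8 + 4·12 + 22)/6 = 78/6 = 13; σ²_Task 6 = ((22−8)/6)² = 5.444
te_Task 7 = (6 + 4·11 + 16)/6 = 66/6 = 11; σ²_Task 7 = ((16−6)/6)² = 2.778

Forward pass:
ES_Task 1 = 0; EF_Task 1 = 14
ES_Task 2 = 14; EF_Task 2 = 14+14 = 28
ES_Task 3 = 14; EF_Task 3 = 14+10 = 24
ES_Task 4 = max(EF_Task 1=14, EF_Task 3=24) = 24; EF_Task 4 = 24+8 = 32
ES_Task 5 = max(EF_Task 2=28, EF_Task 3=24) = 28; EF_Task 5 = 28+5 = 33
ES_Task 6 = 14; EF_Task 6 = 14+13 = 27
ES_Task 7 = max(EF_Task 4=32, EF_Task 5=33, EF_Task 6=27) = 33; EF_Task 7 = 33+11 = 44
Expected project duration μ = 44 days. Critical path: Task 1 → Task 2 → Task 5 → Task 7.

Variance along critical path = 5.444 + 9.000 + 1.000 + 2.778 = 18.222; σ = 4.269 days.
D = μ + z·σ = 44 + 2.326·4.269 = 53.9 days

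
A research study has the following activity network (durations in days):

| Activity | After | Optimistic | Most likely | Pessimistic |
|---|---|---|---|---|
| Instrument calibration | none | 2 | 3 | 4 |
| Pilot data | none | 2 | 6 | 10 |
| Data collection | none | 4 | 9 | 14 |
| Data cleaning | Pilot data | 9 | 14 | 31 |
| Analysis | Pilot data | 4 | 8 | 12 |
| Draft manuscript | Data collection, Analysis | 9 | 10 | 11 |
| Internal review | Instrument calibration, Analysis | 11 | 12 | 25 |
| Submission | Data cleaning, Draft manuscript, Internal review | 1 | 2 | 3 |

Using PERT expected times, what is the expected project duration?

30 days

te_Instrument calibration = (2 + 4·3 + 4)/6 = 18/6 = 3
te_Pilot data = (2 + 4·6 + 10)/6 = 36/6 = 6
te_Data collection = (4 + 4·9 + 14)/6 = 54/6 = 9
te_Data cleaning = (9 + 4·14 + 31)/6 = 96/6 = 16
te_Analysis = (4 + 4·8 + 12)/6 = 48/6 = 8
te_Draft manuscript = (9 + 4·10 + 11)/6 = 60/6 = 10
te_Internal review = (11 + 4·12 + 25)/6 = 84/6 = 14
te_Submission = (1 + 4·2 + 3)/6 = 12/6 = 2

Forward pass:
ES_Instrument calibration = 0; EF_Instrument calibration = 3
ES_Pilot data = 0; EF_Pilot data = 6
ES_Data collection = 0; EF_Data collection = 9
ES_Data cleaning = 6; EF_Data cleaning = 6+16 = 22
ES_Analysis = 6; EF_Analysis = 6+8 = 14
ES_Draft manuscript = max(EF_Data collection=9, EF_Analysis=14) = 14; EF_Draft manuscript = 14+10 = 24
ES_Internal review = max(EF_Instrument calibration=3, EF_Analysis=14) = 14; EF_Internal review = 14+14 = 28
ES_Submission = max(EF_Data cleaning=22, EF_Draft manuscript=24, EF_Internal review=28) = 28; EF_Submission = 28+2 = 30
Expected project duration μ = 30 days. Critical path: Pilot data → Analysis → Internal review → Submission.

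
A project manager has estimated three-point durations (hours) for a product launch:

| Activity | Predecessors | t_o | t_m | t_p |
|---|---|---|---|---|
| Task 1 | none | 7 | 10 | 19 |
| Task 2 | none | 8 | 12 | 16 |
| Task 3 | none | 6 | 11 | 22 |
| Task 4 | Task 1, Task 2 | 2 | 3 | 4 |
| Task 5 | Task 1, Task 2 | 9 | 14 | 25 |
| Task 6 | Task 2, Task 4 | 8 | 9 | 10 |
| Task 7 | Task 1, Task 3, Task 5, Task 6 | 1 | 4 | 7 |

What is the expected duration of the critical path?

31 hours

te_Task 1 = (7 + 4·10 + 19)/6 = 66/6 = 11
te_Task 2 = (8 + 4·12 + 16)/6 = 72/6 = 12
te_Task 3 = (6 + 4·11 + 22)/6 = 72/6 = 12
te_Task 4 = (2 + 4·3 + 4)/6 = 18/6 = 3
te_Task 5 = (9 + 4·14 + 25)/6 = 90/6 = 15
te_Task 6 = (8 + 4·9 + 10)/6 = 54/6 = 9
te_Task 7 = (1 + 4·4 + 7)/6 = 24/6 = 4

Forward pass:
ES_Task 1 = 0; EF_Task 1 = 11
ES_Task 2 = 0; EF_Task 2 = 12
ES_Task 3 = 0; EF_Task 3 = 12
ES_Task 4 = max(EF_Task 1=11, EF_Task 2=12) = 12; EF_Task 4 = 12+3 = 15
ES_Task 5 = max(EF_Task 1=11, EF_Task 2=12) = 12; EF_Task 5 = 12+15 = 27
ES_Task 6 = max(EF_Task 2=12, EF_Task 4=15) = 15; EF_Task 6 = 15+9 = 24
ES_Task 7 = max(EF_Task 1=11, EF_Task 3=12, EF_Task 5=27, EF_Task 6=24) = 27; EF_Task 7 = 27+4 = 31
Expected project duration μ = 31 hours. Critical path: Task 2 → Task 5 → Task 7.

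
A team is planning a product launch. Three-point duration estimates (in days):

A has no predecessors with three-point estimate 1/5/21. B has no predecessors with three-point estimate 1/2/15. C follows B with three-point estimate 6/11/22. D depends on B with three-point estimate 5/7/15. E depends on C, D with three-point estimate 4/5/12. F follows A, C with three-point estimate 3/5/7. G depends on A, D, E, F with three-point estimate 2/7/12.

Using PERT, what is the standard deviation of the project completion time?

te_A = (1 + 4·5 + 21)/6 = 42/6 = 7; σ²_A = ((21−1)/6)² = 11.111
te_B = (1 + 4·2 + 15)/6 = 24/6 = 4; σ²_B = ((15−1)/6)² = 5.444
te_C = (6 + 4·11 + 22)/6 = 72/6 = 12; σ²_C = ((22−6)/6)² = 7.111
te_D = (5 + 4·7 + 15)/6 = 48/6 = 8; σ²_D = ((15−5)/6)² = 2.778
te_E = (4 + 4·5 + 12)/6 = 36/6 = 6; σ²_E = ((12−4)/6)² = 1.778
te_F = (3 + 4·5 + 7)/6 = 30/6 = 5; σ²_F = ((7−3)/6)² = 0.444
te_G = (2 + 4·7 + 12)/6 = 42/6 = 7; σ²_G = ((12−2)/6)² = 2.778

Forward pass:
ES_A = 0; EF_A = 7
ES_B = 0; EF_B = 4
ES_C = 4; EF_C = 4+12 = 16
ES_D = 4; EF_D = 4+8 = 12
ES_E = max(EF_C=16, EF_D=12) = 16; EF_E = 16+6 = 22
ES_F = max(EF_A=7, EF_C=16) = 16; EF_F = 16+5 = 21
ES_G = max(EF_A=7, EF_D=12, EF_E=22, EF_F=21) = 22; EF_G = 22+7 = 29
Expected project duration μ = 29 days. Critical path: B → C → E → G.

Variance along critical path = 5.444 + 7.111 + 1.778 + 2.778 = 17.111
σ = √17.111 = 4.137 days

4.14 days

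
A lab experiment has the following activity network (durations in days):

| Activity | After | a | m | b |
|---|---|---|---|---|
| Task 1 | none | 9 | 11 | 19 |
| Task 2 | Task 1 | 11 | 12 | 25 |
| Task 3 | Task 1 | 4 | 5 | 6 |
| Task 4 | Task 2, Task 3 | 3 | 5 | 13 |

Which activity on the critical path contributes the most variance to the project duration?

Task 2

te_Task 1 = (9 + 4·11 + 19)/6 = 72/6 = 12; σ²_Task 1 = ((19−9)/6)² = 2.778
te_Task 2 = (11 + 4·12 + 25)/6 = 84/6 = 14; σ²_Task 2 = ((25−11)/6)² = 5.444
te_Task 3 = (4 + 4·5 + 6)/6 = 30/6 = 5; σ²_Task 3 = ((6−4)/6)² = 0.111
te_Task 4 = (3 + 4·5 + 13)/6 = 36/6 = 6; σ²_Task 4 = ((13−3)/6)² = 2.778

Forward pass:
ES_Task 1 = 0; EF_Task 1 = 12
ES_Task 2 = 12; EF_Task 2 = 12+14 = 26
ES_Task 3 = 12; EF_Task 3 = 12+5 = 17
ES_Task 4 = max(EF_Task 2=26, EF_Task 3=17) = 26; EF_Task 4 = 26+6 = 32
Expected project duration μ = 32 days. Critical path: Task 1 → Task 2 → Task 4.

Variances on critical path: σ²_Task 1=2.778, σ²_Task 2=5.444, σ²_Task 4=2.778.
Largest is σ²_Task 2 = 5.444.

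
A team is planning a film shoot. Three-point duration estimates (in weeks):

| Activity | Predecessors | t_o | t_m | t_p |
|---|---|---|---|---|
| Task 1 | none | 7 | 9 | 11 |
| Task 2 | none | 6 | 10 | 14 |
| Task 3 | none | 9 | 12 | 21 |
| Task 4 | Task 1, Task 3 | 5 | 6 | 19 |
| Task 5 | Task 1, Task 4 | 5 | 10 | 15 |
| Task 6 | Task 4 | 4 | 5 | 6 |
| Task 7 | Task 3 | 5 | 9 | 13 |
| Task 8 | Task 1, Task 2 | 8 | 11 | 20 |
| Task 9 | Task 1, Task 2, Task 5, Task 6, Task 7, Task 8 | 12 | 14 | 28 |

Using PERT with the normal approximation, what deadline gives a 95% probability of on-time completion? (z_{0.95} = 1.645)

te_Task 1 = (7 + 4·9 + 11)/6 = 54/6 = 9; σ²_Task 1 = ((11−7)/6)² = 0.444
te_Task 2 = (6 + 4·10 + 14)/6 = 60/6 = 10; σ²_Task 2 = ((14−6)/6)² = 1.778
te_Task 3 = (9 + 4·12 + 21)/6 = 78/6 = 13; σ²_Task 3 = ((21−9)/6)² = 4.000
te_Task 4 = (5 + 4·6 + 19)/6 = 48/6 = 8; σ²_Task 4 = ((19−5)/6)² = 5.444
te_Task 5 = (5 + 4·10 + 15)/6 = 60/6 = 10; σ²_Task 5 = ((15−5)/6)² = 2.778
te_Task 6 = (4 + 4·5 + 6)/6 = 30/6 = 5; σ²_Task 6 = ((6−4)/6)² = 0.111
te_Task 7 = (5 + 4·9 + 13)/6 = 54/6 = 9; σ²_Task 7 = ((13−5)/6)² = 1.778
te_Task 8 = (8 + 4·11 + 20)/6 = 72/6 = 12; σ²_Task 8 = ((20−8)/6)² = 4.000
te_Task 9 = (12 + 4·14 + 28)/6 = 96/6 = 16; σ²_Task 9 = ((28−12)/6)² = 7.111

Forward pass:
ES_Task 1 = 0; EF_Task 1 = 9
ES_Task 2 = 0; EF_Task 2 = 10
ES_Task 3 = 0; EF_Task 3 = 13
ES_Task 4 = max(EF_Task 1=9, EF_Task 3=13) = 13; EF_Task 4 = 13+8 = 21
ES_Task 5 = max(EF_Task 1=9, EF_Task 4=21) = 21; EF_Task 5 = 21+10 = 31
ES_Task 6 = 21; EF_Task 6 = 21+5 = 26
ES_Task 7 = 13; EF_Task 7 = 13+9 = 22
ES_Task 8 = max(EF_Task 1=9, EF_Task 2=10) = 10; EF_Task 8 = 10+12 = 22
ES_Task 9 = max(EF_Task 1=9, EF_Task 2=10, EF_Task 5=31, EF_Task 6=26, EF_Task 7=22, EF_Task 8=22) = 31; EF_Task 9 = 31+16 = 47
Expected project duration μ = 47 weeks. Critical path: Task 3 → Task 4 → Task 5 → Task 9.

Variance along critical path = 4.000 + 5.444 + 2.778 + 7.111 = 19.333; σ = 4.397 weeks.
D = μ + z·σ = 47 + 1.645·4.397 = 54.2 weeks

54.2 weeks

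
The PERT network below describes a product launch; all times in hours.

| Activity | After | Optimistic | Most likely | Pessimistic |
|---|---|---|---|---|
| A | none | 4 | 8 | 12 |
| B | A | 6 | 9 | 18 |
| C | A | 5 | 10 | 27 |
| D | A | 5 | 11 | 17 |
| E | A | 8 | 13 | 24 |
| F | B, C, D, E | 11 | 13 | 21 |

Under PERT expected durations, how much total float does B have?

te_A = (4 + 4·8 + 12)/6 = 48/6 = 8
te_B = (6 + 4·9 + 18)/6 = 60/6 = 10
te_C = (5 + 4·10 + 27)/6 = 72/6 = 12
te_D = (5 + 4·11 + 17)/6 = 66/6 = 11
te_E = (8 + 4·13 + 24)/6 = 84/6 = 14
te_F = (11 + 4·13 + 21)/6 = 84/6 = 14

Forward pass:
ES_A = 0; EF_A = 8
ES_B = 8; EF_B = 8+10 = 18
ES_C = 8; EF_C = 8+12 = 20
ES_D = 8; EF_D = 8+11 = 19
ES_E = 8; EF_E = 8+14 = 22
ES_F = max(EF_B=18, EF_C=20, EF_D=19, EF_E=22) = 22; EF_F = 22+14 = 36
Expected project duration μ = 36 hours. Critical path: A → E → F.

Backward pass:
LF_F = 36; LS_F = 36−14 = 22
LF_E = LS_F = 22; LS_E = 22−14 = 8
LF_D = LS_F = 22; LS_D = 22−11 = 11
LF_C = LS_F = 22; LS_C = 22−12 = 10
LF_B = LS_F = 22; LS_B = 22−10 = 12
LF_A = min(LS_B=12, LS_C=10, LS_D=11, LS_E=8) = 8; LS_A = 8−8 = 0
Slack_B = LS_B − ES_B = 12 − 8 = 4

4 hours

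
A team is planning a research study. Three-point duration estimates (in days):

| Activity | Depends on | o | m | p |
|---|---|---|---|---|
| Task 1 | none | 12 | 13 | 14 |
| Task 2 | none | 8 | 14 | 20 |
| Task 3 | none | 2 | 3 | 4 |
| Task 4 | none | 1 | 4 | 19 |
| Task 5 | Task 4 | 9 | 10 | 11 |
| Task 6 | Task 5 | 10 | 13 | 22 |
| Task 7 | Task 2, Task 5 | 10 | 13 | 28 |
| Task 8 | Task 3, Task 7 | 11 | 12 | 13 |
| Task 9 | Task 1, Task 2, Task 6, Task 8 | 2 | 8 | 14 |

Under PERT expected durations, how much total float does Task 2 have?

te_Task 1 = (12 + 4·13 + 14)/6 = 78/6 = 13
te_Task 2 = (8 + 4·14 + 20)/6 = 84/6 = 14
te_Task 3 = (2 + 4·3 + 4)/6 = 18/6 = 3
te_Task 4 = (1 + 4·4 + 19)/6 = 36/6 = 6
te_Task 5 = (9 + 4·10 + 11)/6 = 60/6 = 10
te_Task 6 = (10 + 4·13 + 22)/6 = 84/6 = 14
te_Task 7 = (10 + 4·13 + 28)/6 = 90/6 = 15
te_Task 8 = (11 + 4·12 + 13)/6 = 72/6 = 12
te_Task 9 = (2 + 4·8 + 14)/6 = 48/6 = 8

Forward pass:
ES_Task 1 = 0; EF_Task 1 = 13
ES_Task 2 = 0; EF_Task 2 = 14
ES_Task 3 = 0; EF_Task 3 = 3
ES_Task 4 = 0; EF_Task 4 = 6
ES_Task 5 = 6; EF_Task 5 = 6+10 = 16
ES_Task 6 = 16; EF_Task 6 = 16+14 = 30
ES_Task 7 = max(EF_Task 2=14, EF_Task 5=16) = 16; EF_Task 7 = 16+15 = 31
ES_Task 8 = max(EF_Task 3=3, EF_Task 7=31) = 31; EF_Task 8 = 31+12 = 43
ES_Task 9 = max(EF_Task 1=13, EF_Task 2=14, EF_Task 6=30, EF_Task 8=43) = 43; EF_Task 9 = 43+8 = 51
Expected project duration μ = 51 days. Critical path: Task 4 → Task 5 → Task 7 → Task 8 → Task 9.

Backward pass:
LF_Task 9 = 51; LS_Task 9 = 51−8 = 43
LF_Task 8 = LS_Task 9 = 43; LS_Task 8 = 43−12 = 31
LF_Task 7 = LS_Task 8 = 31; LS_Task 7 = 31−15 = 16
LF_Task 6 = LS_Task 9 = 43; LS_Task 6 = 43−14 = 29
LF_Task 5 = min(LS_Task 6=29, LS_Task 7=16) = 16; LS_Task 5 = 16−10 = 6
LF_Task 4 = LS_Task 5 = 6; LS_Task 4 = 6−6 = 0
LF_Task 3 = LS_Task 8 = 31; LS_Task 3 = 31−3 = 28
LF_Task 2 = min(LS_Task 7=16, LS_Task 9=43) = 16; LS_Task 2 = 16−14 = 2
LF_Task 1 = LS_Task 9 = 43; LS_Task 1 = 43−13 = 30
Slack_Task 2 = LS_Task 2 − ES_Task 2 = 2 − 0 = 2

2 days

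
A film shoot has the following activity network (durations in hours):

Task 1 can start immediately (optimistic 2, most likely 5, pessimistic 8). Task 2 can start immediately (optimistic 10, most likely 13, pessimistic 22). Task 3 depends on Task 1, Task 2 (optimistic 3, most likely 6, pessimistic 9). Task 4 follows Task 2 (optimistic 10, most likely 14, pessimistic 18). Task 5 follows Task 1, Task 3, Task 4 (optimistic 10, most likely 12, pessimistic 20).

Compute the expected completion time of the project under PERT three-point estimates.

te_Task 1 = (2 + 4·5 + 8)/6 = 30/6 = 5
te_Task 2 = (10 + 4·13 + 22)/6 = 84/6 = 14
te_Task 3 = (3 + 4·6 + 9)/6 = 36/6 = 6
te_Task 4 = (10 + 4·14 + 18)/6 = 84/6 = 14
te_Task 5 = (10 + 4·12 + 20)/6 = 78/6 = 13

Forward pass:
ES_Task 1 = 0; EF_Task 1 = 5
ES_Task 2 = 0; EF_Task 2 = 14
ES_Task 3 = max(EF_Task 1=5, EF_Task 2=14) = 14; EF_Task 3 = 14+6 = 20
ES_Task 4 = 14; EF_Task 4 = 14+14 = 28
ES_Task 5 = max(EF_Task 1=5, EF_Task 3=20, EF_Task 4=28) = 28; EF_Task 5 = 28+13 = 41
Expected project duration μ = 41 hours. Critical path: Task 2 → Task 4 → Task 5.

41 hours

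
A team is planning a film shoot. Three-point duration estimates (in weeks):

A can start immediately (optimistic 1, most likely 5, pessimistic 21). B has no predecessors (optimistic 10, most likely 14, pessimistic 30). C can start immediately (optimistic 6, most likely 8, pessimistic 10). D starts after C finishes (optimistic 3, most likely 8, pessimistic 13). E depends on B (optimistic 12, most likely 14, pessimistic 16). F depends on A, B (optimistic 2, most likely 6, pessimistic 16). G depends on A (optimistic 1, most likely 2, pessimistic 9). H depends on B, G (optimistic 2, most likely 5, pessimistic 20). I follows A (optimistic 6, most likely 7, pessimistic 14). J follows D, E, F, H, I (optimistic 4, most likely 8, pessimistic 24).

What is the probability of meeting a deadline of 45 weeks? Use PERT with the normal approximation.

0.853

te_A = (1 + 4·5 + 21)/6 = 42/6 = 7; σ²_A = ((21−1)/6)² = 11.111
te_B = (10 + 4·14 + 30)/6 = 96/6 = 16; σ²_B = ((30−10)/6)² = 11.111
te_C = (6 + 4·8 + 10)/6 = 48/6 = 8; σ²_C = ((10−6)/6)² = 0.444
te_D = (3 + 4·8 + 13)/6 = 48/6 = 8; σ²_D = ((13−3)/6)² = 2.778
te_E = (12 + 4·14 + 16)/6 = 84/6 = 14; σ²_E = ((16−12)/6)² = 0.444
te_F = (2 + 4·6 + 16)/6 = 42/6 = 7; σ²_F = ((16−2)/6)² = 5.444
te_G = (1 + 4·2 + 9)/6 = 18/6 = 3; σ²_G = ((9−1)/6)² = 1.778
te_H = (2 + 4·5 + 20)/6 = 42/6 = 7; σ²_H = ((20−2)/6)² = 9.000
te_I = (6 + 4·7 + 14)/6 = 48/6 = 8; σ²_I = ((14−6)/6)² = 1.778
te_J = (4 + 4·8 + 24)/6 = 60/6 = 10; σ²_J = ((24−4)/6)² = 11.111

Forward pass:
ES_A = 0; EF_A = 7
ES_B = 0; EF_B = 16
ES_C = 0; EF_C = 8
ES_D = 8; EF_D = 8+8 = 16
ES_E = 16; EF_E = 16+14 = 30
ES_F = max(EF_A=7, EF_B=16) = 16; EF_F = 16+7 = 23
ES_G = 7; EF_G = 7+3 = 10
ES_H = max(EF_B=16, EF_G=10) = 16; EF_H = 16+7 = 23
ES_I = 7; EF_I = 7+8 = 15
ES_J = max(EF_D=16, EF_E=30, EF_F=23, EF_H=23, EF_I=15) = 30; EF_J = 30+10 = 40
Expected project duration μ = 40 weeks. Critical path: B → E → J.

Variance along critical path = 11.111 + 0.444 + 11.111 = 22.667; σ = √22.667 = 4.761 weeks.
Z = (45 − 40) / 4.761 = 1.050
P(T ≤ 45) = Φ(1.050) ≈ 0.853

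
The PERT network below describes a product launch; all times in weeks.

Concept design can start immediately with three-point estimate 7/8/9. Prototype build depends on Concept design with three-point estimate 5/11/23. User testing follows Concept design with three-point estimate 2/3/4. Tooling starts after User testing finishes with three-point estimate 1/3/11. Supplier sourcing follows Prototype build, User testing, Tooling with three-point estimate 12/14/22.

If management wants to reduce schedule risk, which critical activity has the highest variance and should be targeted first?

te_Concept design = (7 + 4·8 + 9)/6 = 48/6 = 8; σ²_Concept design = ((9−7)/6)² = 0.111
te_Prototype build = (5 + 4·11 + 23)/6 = 72/6 = 12; σ²_Prototype build = ((23−5)/6)² = 9.000
te_User testing = (2 + 4·3 + 4)/6 = 18/6 = 3; σ²_User testing = ((4−2)/6)² = 0.111
te_Tooling = (1 + 4·3 + 11)/6 = 24/6 = 4; σ²_Tooling = ((11−1)/6)² = 2.778
te_Supplier sourcing = (12 + 4·14 + 22)/6 = 90/6 = 15; σ²_Supplier sourcing = ((22−12)/6)² = 2.778

Forward pass:
ES_Concept design = 0; EF_Concept design = 8
ES_Prototype build = 8; EF_Prototype build = 8+12 = 20
ES_User testing = 8; EF_User testing = 8+3 = 11
ES_Tooling = 11; EF_Tooling = 11+4 = 15
ES_Supplier sourcing = max(EF_Prototype build=20, EF_User testing=11, EF_Tooling=15) = 20; EF_Supplier sourcing = 20+15 = 35
Expected project duration μ = 35 weeks. Critical path: Concept design → Prototype build → Supplier sourcing.

Variances on critical path: σ²_Concept design=0.111, σ²_Prototype build=9.000, σ²_Supplier sourcing=2.778.
Largest is σ²_Prototype build = 9.000.

Prototype build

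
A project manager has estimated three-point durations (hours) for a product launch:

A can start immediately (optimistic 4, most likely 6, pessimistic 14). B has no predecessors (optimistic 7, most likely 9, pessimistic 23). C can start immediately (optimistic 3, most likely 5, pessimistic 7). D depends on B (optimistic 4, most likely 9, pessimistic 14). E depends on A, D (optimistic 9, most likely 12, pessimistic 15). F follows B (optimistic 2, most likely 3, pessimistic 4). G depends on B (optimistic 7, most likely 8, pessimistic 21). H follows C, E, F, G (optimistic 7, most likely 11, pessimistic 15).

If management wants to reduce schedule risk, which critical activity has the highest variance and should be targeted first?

te_A = (4 + 4·6 + 14)/6 = 42/6 = 7; σ²_A = ((14−4)/6)² = 2.778
te_B = (7 + 4·9 + 23)/6 = 66/6 = 11; σ²_B = ((23−7)/6)² = 7.111
te_C = (3 + 4·5 + 7)/6 = 30/6 = 5; σ²_C = ((7−3)/6)² = 0.444
te_D = (4 + 4·9 + 14)/6 = 54/6 = 9; σ²_D = ((14−4)/6)² = 2.778
te_E = (9 + 4·12 + 15)/6 = 72/6 = 12; σ²_E = ((15−9)/6)² = 1.000
te_F = (2 + 4·3 + 4)/6 = 18/6 = 3; σ²_F = ((4−2)/6)² = 0.111
te_G = (7 + 4·8 + 21)/6 = 60/6 = 10; σ²_G = ((21−7)/6)² = 5.444
te_H = (7 + 4·11 + 15)/6 = 66/6 = 11; σ²_H = ((15−7)/6)² = 1.778

Forward pass:
ES_A = 0; EF_A = 7
ES_B = 0; EF_B = 11
ES_C = 0; EF_C = 5
ES_D = 11; EF_D = 11+9 = 20
ES_E = max(EF_A=7, EF_D=20) = 20; EF_E = 20+12 = 32
ES_F = 11; EF_F = 11+3 = 14
ES_G = 11; EF_G = 11+10 = 21
ES_H = max(EF_C=5, EF_E=32, EF_F=14, EF_G=21) = 32; EF_H = 32+11 = 43
Expected project duration μ = 43 hours. Critical path: B → D → E → H.

Variances on critical path: σ²_B=7.111, σ²_D=2.778, σ²_E=1.000, σ²_H=1.778.
Largest is σ²_B = 7.111.

B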